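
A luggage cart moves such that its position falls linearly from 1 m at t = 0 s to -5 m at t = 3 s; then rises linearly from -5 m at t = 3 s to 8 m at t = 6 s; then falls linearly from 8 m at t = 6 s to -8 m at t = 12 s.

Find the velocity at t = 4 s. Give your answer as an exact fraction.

13/3 m/s

Velocity is the slope of the x-t graph on 3–6 s: (8 − -5)/(6 − 3) = 13/3 m/s.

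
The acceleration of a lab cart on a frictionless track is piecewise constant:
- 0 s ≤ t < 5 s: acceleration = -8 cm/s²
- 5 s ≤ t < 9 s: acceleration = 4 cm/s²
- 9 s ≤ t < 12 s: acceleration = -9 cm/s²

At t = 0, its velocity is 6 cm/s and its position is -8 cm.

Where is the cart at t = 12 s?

On each constant-a segment, Δv = aΔt and Δx = v₀Δt + ½aΔt²; chain segment to segment.
0–5 s: v starts 6 cm/s; Δx = 6·5 + ½·-8·5² = -70 cm; v ends -34 cm/s.
5–9 s: v starts -34 cm/s; Δx = -34·4 + ½·4·4² = -104 cm; v ends -18 cm/s.
9–12 s: v starts -18 cm/s; Δx = -18·3 + ½·-9·3² = -94.5 cm; v ends -45 cm/s.
x(12) = -8 + Σ Δx = -276.5 cm.

-276.5 cm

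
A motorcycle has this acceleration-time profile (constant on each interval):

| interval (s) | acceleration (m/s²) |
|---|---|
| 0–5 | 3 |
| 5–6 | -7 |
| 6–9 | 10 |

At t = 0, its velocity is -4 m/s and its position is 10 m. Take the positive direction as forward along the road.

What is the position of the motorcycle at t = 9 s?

92 m

On each constant-a segment, Δv = aΔt and Δx = v₀Δt + ½aΔt²; chain segment to segment.
0–5 s: v starts -4 m/s; Δx = -4·5 + ½·3·5² = 17.5 m; v ends 11 m/s.
5–6 s: v starts 11 m/s; Δx = 11·1 + ½·-7·1² = 7.5 m; v ends 4 m/s.
6–9 s: v starts 4 m/s; Δx = 4·3 + ½·10·3² = 57 m; v ends 34 m/s.
x(9) = 10 + Σ Δx = 92 m.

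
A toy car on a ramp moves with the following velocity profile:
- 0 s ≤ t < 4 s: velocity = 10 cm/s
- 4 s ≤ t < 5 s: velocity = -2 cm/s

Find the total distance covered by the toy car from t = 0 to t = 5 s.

42 cm

Distance (not displacement) is the total path length: add the absolute areas under v-t.
0–4 s: |10| × 4 = 40 cm
4–5 s: |-2| × 1 = 2 cm
Total distance = 42 cm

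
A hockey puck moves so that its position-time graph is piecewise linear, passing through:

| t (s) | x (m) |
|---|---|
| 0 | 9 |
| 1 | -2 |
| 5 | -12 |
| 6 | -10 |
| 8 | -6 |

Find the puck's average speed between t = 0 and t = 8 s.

Average speed = (total path length)/(elapsed time); on a piecewise-linear x-t graph the path length is Σ|Δx|.
0–1 s: |Δx| = |-2 − 9| = 11 m
1–5 s: |Δx| = |-12 − -2| = 10 m
5–6 s: |Δx| = |-10 − -12| = 2 m
6–8 s: |Δx| = |-6 − -10| = 4 m
Total path = 27 m; average speed = 27/8 = 3.375 m/s.

3.375 m/s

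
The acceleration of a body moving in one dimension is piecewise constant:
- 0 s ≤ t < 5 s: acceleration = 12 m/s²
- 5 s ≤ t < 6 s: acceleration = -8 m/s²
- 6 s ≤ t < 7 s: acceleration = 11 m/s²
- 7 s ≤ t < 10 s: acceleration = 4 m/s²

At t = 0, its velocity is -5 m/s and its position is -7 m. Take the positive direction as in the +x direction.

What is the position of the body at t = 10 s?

413.5 m

On each constant-a segment, Δv = aΔt and Δx = v₀Δt + ½aΔt²; chain segment to segment.
0–5 s: v starts -5 m/s; Δx = -5·5 + ½·12·5² = 125 m; v ends 55 m/s.
5–6 s: v starts 55 m/s; Δx = 55·1 + ½·-8·1² = 51 m; v ends 47 m/s.
6–7 s: v starts 47 m/s; Δx = 47·1 + ½·11·1² = 52.5 m; v ends 58 m/s.
7–10 s: v starts 58 m/s; Δx = 58·3 + ½·4·3² = 192 m; v ends 70 m/s.
x(10) = -7 + Σ Δx = 413.5 m.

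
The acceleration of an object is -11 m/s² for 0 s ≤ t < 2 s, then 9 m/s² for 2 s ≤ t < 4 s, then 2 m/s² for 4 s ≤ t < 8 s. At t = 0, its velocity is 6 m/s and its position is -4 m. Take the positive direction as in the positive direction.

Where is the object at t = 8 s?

-4 m

On each constant-a segment, Δv = aΔt and Δx = v₀Δt + ½aΔt²; chain segment to segment.
0–2 s: v starts 6 m/s; Δx = 6·2 + ½·-11·2² = -10 m; v ends -16 m/s.
2–4 s: v starts -16 m/s; Δx = -16·2 + ½·9·2² = -14 m; v ends 2 m/s.
4–8 s: v starts 2 m/s; Δx = 2·4 + ½·2·4² = 24 m; v ends 10 m/s.
x(8) = -4 + Σ Δx = -4 m.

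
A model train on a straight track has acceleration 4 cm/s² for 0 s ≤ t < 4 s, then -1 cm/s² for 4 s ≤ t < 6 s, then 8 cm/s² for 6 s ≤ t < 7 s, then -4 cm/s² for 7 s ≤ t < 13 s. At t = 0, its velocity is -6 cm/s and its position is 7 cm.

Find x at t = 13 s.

69 cm

On each constant-a segment, Δv = aΔt and Δx = v₀Δt + ½aΔt²; chain segment to segment.
0–4 s: v starts -6 cm/s; Δx = -6·4 + ½·4·4² = 8 cm; v ends 10 cm/s.
4–6 s: v starts 10 cm/s; Δx = 10·2 + ½·-1·2² = 18 cm; v ends 8 cm/s.
6–7 s: v starts 8 cm/s; Δx = 8·1 + ½·8·1² = 12 cm; v ends 16 cm/s.
7–13 s: v starts 16 cm/s; Δx = 16·6 + ½·-4·6² = 24 cm; v ends -8 cm/s.
x(13) = 7 + Σ Δx = 69 cm.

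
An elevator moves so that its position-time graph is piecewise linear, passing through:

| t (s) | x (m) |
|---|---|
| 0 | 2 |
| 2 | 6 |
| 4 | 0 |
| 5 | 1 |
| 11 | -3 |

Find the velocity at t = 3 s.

Velocity is the slope of the x-t graph on 2–4 s: (0 − 6)/(4 − 2) = -3 m/s.

-3 m/s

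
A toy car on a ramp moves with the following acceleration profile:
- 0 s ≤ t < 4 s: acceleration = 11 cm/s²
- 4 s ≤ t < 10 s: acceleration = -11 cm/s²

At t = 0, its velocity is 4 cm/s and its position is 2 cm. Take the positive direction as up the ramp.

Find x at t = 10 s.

On each constant-a segment, Δv = aΔt and Δx = v₀Δt + ½aΔt²; chain segment to segment.
0–4 s: v starts 4 cm/s; Δx = 4·4 + ½·11·4² = 104 cm; v ends 48 cm/s.
4–10 s: v starts 48 cm/s; Δx = 48·6 + ½·-11·6² = 90 cm; v ends -18 cm/s.
x(10) = 2 + Σ Δx = 196 cm.

196 cm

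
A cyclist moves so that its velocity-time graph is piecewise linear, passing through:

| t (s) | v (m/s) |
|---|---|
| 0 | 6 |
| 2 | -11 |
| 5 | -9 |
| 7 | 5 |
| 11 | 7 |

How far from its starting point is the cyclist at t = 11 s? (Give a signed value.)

-15 m

Displacement is the signed area under the v-t curve.
0–2 s: ½(6 + -11)(2) = -5 m
2–5 s: ½(-11 + -9)(3) = -30 m
5–7 s: ½(-9 + 5)(2) = -4 m
7–11 s: ½(5 + 7)(4) = 24 m
Net displacement = -15 m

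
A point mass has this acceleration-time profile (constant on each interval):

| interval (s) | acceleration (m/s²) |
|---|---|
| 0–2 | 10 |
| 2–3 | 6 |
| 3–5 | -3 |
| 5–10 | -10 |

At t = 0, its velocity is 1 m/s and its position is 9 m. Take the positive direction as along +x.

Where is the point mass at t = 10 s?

83 m

On each constant-a segment, Δv = aΔt and Δx = v₀Δt + ½aΔt²; chain segment to segment.
0–2 s: v starts 1 m/s; Δx = 1·2 + ½·10·2² = 22 m; v ends 21 m/s.
2–3 s: v starts 21 m/s; Δx = 21·1 + ½·6·1² = 24 m; v ends 27 m/s.
3–5 s: v starts 27 m/s; Δx = 27·2 + ½·-3·2² = 48 m; v ends 21 m/s.
5–10 s: v starts 21 m/s; Δx = 21·5 + ½·-10·5² = -20 m; v ends -29 m/s.
x(10) = 9 + Σ Δx = 83 m.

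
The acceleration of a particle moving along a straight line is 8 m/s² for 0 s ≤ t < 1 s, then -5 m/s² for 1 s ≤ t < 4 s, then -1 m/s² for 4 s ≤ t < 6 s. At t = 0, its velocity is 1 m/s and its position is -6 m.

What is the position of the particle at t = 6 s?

On each constant-a segment, Δv = aΔt and Δx = v₀Δt + ½aΔt²; chain segment to segment.
0–1 s: v starts 1 m/s; Δx = 1·1 + ½·8·1² = 5 m; v ends 9 m/s.
1–4 s: v starts 9 m/s; Δx = 9·3 + ½·-5·3² = 4.5 m; v ends -6 m/s.
4–6 s: v starts -6 m/s; Δx = -6·2 + ½·-1·2² = -14 m; v ends -8 m/s.
x(6) = -6 + Σ Δx = -10.5 m.

-10.5 m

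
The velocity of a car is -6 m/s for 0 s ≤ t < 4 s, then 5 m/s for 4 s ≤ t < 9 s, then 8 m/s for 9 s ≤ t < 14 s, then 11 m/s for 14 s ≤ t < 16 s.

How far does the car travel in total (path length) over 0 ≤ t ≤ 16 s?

111 m

Total distance travelled is ∫|v| dt — sum the magnitudes of each area piece.
0–4 s: |-6| × 4 = 24 m
4–9 s: |5| × 5 = 25 m
9–14 s: |8| × 5 = 40 m
14–16 s: |11| × 2 = 22 m
Total distance = 111 m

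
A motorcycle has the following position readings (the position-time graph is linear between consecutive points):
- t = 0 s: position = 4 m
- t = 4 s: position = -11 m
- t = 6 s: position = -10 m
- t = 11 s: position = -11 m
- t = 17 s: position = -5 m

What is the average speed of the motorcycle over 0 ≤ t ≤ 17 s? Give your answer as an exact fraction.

Average speed = (total path length)/(elapsed time); on a piecewise-linear x-t graph the path length is Σ|Δx|.
0–4 s: |Δx| = |-11 − 4| = 15 m
4–6 s: |Δx| = |-10 − -11| = 1 m
6–11 s: |Δx| = |-11 − -10| = 1 m
11–17 s: |Δx| = |-5 − -11| = 6 m
Total path = 23 m; average speed = 23/17 = 23/17 m/s.

23/17 m/s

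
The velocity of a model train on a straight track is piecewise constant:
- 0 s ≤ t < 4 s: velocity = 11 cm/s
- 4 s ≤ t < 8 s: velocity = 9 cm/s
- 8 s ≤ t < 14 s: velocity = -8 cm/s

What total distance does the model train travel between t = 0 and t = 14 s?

128 cm

Distance (not displacement) is the total path length: add the absolute areas under v-t.
0–4 s: |11| × 4 = 44 cm
4–8 s: |9| × 4 = 36 cm
8–14 s: |-8| × 6 = 48 cm
Total distance = 128 cm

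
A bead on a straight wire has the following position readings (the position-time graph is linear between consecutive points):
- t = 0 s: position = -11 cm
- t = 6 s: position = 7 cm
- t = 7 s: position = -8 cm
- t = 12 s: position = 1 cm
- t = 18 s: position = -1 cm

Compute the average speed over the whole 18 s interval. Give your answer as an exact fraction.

22/9 cm/s

Average speed = (total path length)/(elapsed time); on a piecewise-linear x-t graph the path length is Σ|Δx|.
0–6 s: |Δx| = |7 − -11| = 18 cm
6–7 s: |Δx| = |-8 − 7| = 15 cm
7–12 s: |Δx| = |1 − -8| = 9 cm
12–18 s: |Δx| = |-1 − 1| = 2 cm
Total path = 44 cm; average speed = 44/18 = 22/9 cm/s.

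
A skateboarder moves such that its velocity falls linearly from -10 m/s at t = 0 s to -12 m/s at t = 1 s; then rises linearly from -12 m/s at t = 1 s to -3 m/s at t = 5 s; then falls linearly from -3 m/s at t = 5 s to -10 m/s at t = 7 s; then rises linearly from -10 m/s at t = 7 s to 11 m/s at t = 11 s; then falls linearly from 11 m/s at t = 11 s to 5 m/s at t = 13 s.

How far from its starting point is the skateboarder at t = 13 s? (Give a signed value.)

Displacement is the signed area under the v-t curve.
0–1 s: ½(-10 + -12)(1) = -11 m
1–5 s: ½(-12 + -3)(4) = -30 m
5–7 s: ½(-3 + -10)(2) = -13 m
7–11 s: ½(-10 + 11)(4) = 2 m
11–13 s: ½(11 + 5)(2) = 16 m
Net displacement = -36 m

-36 m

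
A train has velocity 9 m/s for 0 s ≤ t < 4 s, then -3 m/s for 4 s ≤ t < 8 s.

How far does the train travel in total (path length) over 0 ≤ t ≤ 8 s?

Total distance travelled is ∫|v| dt — sum the magnitudes of each area piece.
0–4 s: |9| × 4 = 36 m
4–8 s: |-3| × 4 = 12 m
Total distance = 48 m

48 m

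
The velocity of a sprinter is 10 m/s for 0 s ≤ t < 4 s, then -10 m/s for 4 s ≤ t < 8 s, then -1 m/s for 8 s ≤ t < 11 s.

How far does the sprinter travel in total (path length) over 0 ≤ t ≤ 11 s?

83 m

Total distance travelled is ∫|v| dt — sum the magnitudes of each area piece.
0–4 s: |10| × 4 = 40 m
4–8 s: |-10| × 4 = 40 m
8–11 s: |-1| × 3 = 3 m
Total distance = 83 m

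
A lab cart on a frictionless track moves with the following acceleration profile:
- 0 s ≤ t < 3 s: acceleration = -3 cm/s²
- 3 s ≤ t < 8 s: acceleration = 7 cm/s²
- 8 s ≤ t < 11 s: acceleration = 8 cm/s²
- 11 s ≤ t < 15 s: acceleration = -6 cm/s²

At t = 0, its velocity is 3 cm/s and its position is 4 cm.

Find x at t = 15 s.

On each constant-a segment, Δv = aΔt and Δx = v₀Δt + ½aΔt²; chain segment to segment.
0–3 s: v starts 3 cm/s; Δx = 3·3 + ½·-3·3² = -4.5 cm; v ends -6 cm/s.
3–8 s: v starts -6 cm/s; Δx = -6·5 + ½·7·5² = 57.5 cm; v ends 29 cm/s.
8–11 s: v starts 29 cm/s; Δx = 29·3 + ½·8·3² = 123 cm; v ends 53 cm/s.
11–15 s: v starts 53 cm/s; Δx = 53·4 + ½·-6·4² = 164 cm; v ends 29 cm/s.
x(15) = 4 + Σ Δx = 344 cm.

344 cm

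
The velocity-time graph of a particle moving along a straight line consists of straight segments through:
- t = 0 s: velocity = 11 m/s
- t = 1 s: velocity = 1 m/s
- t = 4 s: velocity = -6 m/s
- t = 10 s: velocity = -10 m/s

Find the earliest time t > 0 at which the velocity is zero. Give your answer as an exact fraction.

v changes sign on 1–4 s (from 1 to -6); the graph is linear there, so v = 0 at t = 1 + (-1)·(4 − 1)/(-6 − 1) = 10/7 s.

t = 10/7 s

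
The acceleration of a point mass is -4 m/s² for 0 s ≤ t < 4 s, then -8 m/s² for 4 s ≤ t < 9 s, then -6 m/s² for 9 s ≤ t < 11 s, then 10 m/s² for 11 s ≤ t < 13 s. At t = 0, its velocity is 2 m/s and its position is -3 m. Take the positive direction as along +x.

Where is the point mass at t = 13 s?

-429 m

On each constant-a segment, Δv = aΔt and Δx = v₀Δt + ½aΔt²; chain segment to segment.
0–4 s: v starts 2 m/s; Δx = 2·4 + ½·-4·4² = -24 m; v ends -14 m/s.
4–9 s: v starts -14 m/s; Δx = -14·5 + ½·-8·5² = -170 m; v ends -54 m/s.
9–11 s: v starts -54 m/s; Δx = -54·2 + ½·-6·2² = -120 m; v ends -66 m/s.
11–13 s: v starts -66 m/s; Δx = -66·2 + ½·10·2² = -112 m; v ends -46 m/s.
x(13) = -3 + Σ Δx = -429 m.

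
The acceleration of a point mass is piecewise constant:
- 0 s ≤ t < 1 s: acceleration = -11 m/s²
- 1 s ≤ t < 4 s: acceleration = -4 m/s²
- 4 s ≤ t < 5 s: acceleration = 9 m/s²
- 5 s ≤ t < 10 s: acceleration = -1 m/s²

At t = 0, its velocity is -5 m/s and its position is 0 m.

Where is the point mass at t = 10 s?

-207.5 m

On each constant-a segment, Δv = aΔt and Δx = v₀Δt + ½aΔt²; chain segment to segment.
0–1 s: v starts -5 m/s; Δx = -5·1 + ½·-11·1² = -10.5 m; v ends -16 m/s.
1–4 s: v starts -16 m/s; Δx = -16·3 + ½·-4·3² = -66 m; v ends -28 m/s.
4–5 s: v starts -28 m/s; Δx = -28·1 + ½·9·1² = -23.5 m; v ends -19 m/s.
5–10 s: v starts -19 m/s; Δx = -19·5 + ½·-1·5² = -107.5 m; v ends -24 m/s.
x(10) = 0 + Σ Δx = -207.5 m.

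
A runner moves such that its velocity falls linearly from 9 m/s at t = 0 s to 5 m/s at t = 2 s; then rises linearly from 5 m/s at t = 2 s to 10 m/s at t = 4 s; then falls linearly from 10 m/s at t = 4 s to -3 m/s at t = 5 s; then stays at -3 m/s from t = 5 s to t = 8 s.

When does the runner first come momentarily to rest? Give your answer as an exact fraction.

t = 62/13 s

v changes sign on 4–5 s (from 10 to -3); the graph is linear there, so v = 0 at t = 4 + (-10)·(5 − 4)/(-3 − 10) = 62/13 s.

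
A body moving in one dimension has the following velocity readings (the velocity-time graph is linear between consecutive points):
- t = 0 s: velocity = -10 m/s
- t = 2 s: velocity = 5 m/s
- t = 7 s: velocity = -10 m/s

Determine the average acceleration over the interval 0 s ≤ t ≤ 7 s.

Average acceleration = Δv/Δt = (-10 − -10)/(7 − 0) = 0 m/s².

0 m/s²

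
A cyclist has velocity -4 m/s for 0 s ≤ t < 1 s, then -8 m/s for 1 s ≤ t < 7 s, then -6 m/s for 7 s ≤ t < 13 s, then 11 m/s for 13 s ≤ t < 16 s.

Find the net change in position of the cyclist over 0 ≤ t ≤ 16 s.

Displacement is the signed area under the v-t curve.
0–1 s: -4 × 1 = -4 m
1–7 s: -8 × 6 = -48 m
7–13 s: -6 × 6 = -36 m
13–16 s: 11 × 3 = 33 m
Net displacement = -55 m

-55 m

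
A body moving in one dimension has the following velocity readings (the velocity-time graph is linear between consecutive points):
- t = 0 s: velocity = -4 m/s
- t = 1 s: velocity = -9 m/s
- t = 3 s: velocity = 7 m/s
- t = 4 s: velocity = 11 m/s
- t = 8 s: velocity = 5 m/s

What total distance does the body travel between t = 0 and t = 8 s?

55.625 m

Total distance travelled is ∫|v| dt — sum the magnitudes of each area piece.
0–1 s: |½(-4 + -9)(1)| = 6.5 m
1–3 s: v = 0 at t = 2.125 s; triangle areas 5.0625 + 3.0625 = 8.125 m
3–4 s: |½(7 + 11)(1)| = 9 m
4–8 s: |½(11 + 5)(4)| = 32 m
Total distance = 55.625 m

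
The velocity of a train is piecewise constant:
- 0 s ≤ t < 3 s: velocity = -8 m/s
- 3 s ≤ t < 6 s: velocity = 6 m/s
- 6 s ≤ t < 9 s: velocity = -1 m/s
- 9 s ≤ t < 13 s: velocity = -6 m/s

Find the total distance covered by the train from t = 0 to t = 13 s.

69 m

Total distance travelled is ∫|v| dt — sum the magnitudes of each area piece.
0–3 s: |-8| × 3 = 24 m
3–6 s: |6| × 3 = 18 m
6–9 s: |-1| × 3 = 3 m
9–13 s: |-6| × 4 = 24 m
Total distance = 69 m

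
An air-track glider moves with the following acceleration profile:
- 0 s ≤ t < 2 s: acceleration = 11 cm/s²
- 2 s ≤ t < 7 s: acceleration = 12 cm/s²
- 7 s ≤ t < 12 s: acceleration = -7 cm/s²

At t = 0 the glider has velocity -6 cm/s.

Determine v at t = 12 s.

Δv equals the area under the a-t graph; then v = v₀ + Δv.
0–2 s: 11 × 2 = 22 cm/s
2–7 s: 12 × 5 = 60 cm/s
7–12 s: -7 × 5 = -35 cm/s
Δv = 47 cm/s, so v(12) = -6 + (47) = 41 cm/s.

41 cm/s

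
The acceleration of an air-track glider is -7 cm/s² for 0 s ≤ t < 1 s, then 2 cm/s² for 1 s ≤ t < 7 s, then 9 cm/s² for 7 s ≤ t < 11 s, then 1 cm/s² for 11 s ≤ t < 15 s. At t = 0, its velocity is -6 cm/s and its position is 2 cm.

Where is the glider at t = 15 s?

166.5 cm

On each constant-a segment, Δv = aΔt and Δx = v₀Δt + ½aΔt²; chain segment to segment.
0–1 s: v starts -6 cm/s; Δx = -6·1 + ½·-7·1² = -9.5 cm; v ends -13 cm/s.
1–7 s: v starts -13 cm/s; Δx = -13·6 + ½·2·6² = -42 cm; v ends -1 cm/s.
7–11 s: v starts -1 cm/s; Δx = -1·4 + ½·9·4² = 68 cm; v ends 35 cm/s.
11–15 s: v starts 35 cm/s; Δx = 35·4 + ½·1·4² = 148 cm; v ends 39 cm/s.
x(15) = 2 + Σ Δx = 166.5 cm.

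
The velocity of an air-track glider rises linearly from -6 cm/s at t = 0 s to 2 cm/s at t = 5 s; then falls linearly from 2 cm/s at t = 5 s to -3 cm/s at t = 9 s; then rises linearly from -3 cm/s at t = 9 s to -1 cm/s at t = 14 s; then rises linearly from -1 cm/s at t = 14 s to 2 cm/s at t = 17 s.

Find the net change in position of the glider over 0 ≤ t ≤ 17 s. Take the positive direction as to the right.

Displacement is the signed area under the v-t curve.
0–5 s: ½(-6 + 2)(5) = -10 cm
5–9 s: ½(2 + -3)(4) = -2 cm
9–14 s: ½(-3 + -1)(5) = -10 cm
14–17 s: ½(-1 + 2)(3) = 1.5 cm
Net displacement = -20.5 cm

-20.5 cm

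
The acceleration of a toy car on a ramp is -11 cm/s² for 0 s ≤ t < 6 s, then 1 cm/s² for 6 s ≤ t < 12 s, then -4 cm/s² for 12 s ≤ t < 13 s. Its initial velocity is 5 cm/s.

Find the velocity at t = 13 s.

-59 cm/s

Δv equals the area under the a-t graph; then v = v₀ + Δv.
0–6 s: -11 × 6 = -66 cm/s
6–12 s: 1 × 6 = 6 cm/s
12–13 s: -4 × 1 = -4 cm/s
Δv = -64 cm/s, so v(13) = 5 + (-64) = -59 cm/s.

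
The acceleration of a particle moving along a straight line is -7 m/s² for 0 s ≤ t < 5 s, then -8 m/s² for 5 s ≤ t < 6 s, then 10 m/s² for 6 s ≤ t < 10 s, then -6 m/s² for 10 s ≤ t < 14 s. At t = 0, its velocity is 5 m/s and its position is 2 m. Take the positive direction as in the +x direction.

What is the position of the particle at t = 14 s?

On each constant-a segment, Δv = aΔt and Δx = v₀Δt + ½aΔt²; chain segment to segment.
0–5 s: v starts 5 m/s; Δx = 5·5 + ½·-7·5² = -62.5 m; v ends -30 m/s.
5–6 s: v starts -30 m/s; Δx = -30·1 + ½·-8·1² = -34 m; v ends -38 m/s.
6–10 s: v starts -38 m/s; Δx = -38·4 + ½·10·4² = -72 m; v ends 2 m/s.
10–14 s: v starts 2 m/s; Δx = 2·4 + ½·-6·4² = -40 m; v ends -22 m/s.
x(14) = 2 + Σ Δx = -206.5 m.

-206.5 m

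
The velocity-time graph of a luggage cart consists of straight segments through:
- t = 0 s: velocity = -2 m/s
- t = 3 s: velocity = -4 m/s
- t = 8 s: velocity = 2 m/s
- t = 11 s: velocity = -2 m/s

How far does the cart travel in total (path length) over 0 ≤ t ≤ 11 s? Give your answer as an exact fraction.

61/3 m

Distance (not displacement) is the total path length: add the absolute areas under v-t.
0–3 s: |½(-2 + -4)(3)| = 9 m
3–8 s: v = 0 at t = 19/3 s; triangle areas 20/3 + 5/3 = 25/3 m
8–11 s: v = 0 at t = 9.5 s; triangle areas 1.5 + 1.5 = 3 m
Total distance = 61/3 m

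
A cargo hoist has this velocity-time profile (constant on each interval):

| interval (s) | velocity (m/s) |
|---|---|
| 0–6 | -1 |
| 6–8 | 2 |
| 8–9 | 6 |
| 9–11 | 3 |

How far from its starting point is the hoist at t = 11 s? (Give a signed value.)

10 m

Displacement is the signed area under the v-t curve.
0–6 s: -1 × 6 = -6 m
6–8 s: 2 × 2 = 4 m
8–9 s: 6 × 1 = 6 m
9–11 s: 3 × 2 = 6 m
Net displacement = 10 m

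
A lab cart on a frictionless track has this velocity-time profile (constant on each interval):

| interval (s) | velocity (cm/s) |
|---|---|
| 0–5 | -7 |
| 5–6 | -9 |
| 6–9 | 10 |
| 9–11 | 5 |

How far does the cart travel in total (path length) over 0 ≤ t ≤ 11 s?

84 cm

Distance (not displacement) is the total path length: add the absolute areas under v-t.
0–5 s: |-7| × 5 = 35 cm
5–6 s: |-9| × 1 = 9 cm
6–9 s: |10| × 3 = 30 cm
9–11 s: |5| × 2 = 10 cm
Total distance = 84 cm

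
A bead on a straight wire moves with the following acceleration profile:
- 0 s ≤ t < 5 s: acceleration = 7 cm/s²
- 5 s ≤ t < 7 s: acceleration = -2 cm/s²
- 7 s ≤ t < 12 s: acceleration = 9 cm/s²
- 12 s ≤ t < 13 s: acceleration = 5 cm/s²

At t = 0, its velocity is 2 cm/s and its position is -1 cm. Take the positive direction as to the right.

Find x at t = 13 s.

524.5 cm

On each constant-a segment, Δv = aΔt and Δx = v₀Δt + ½aΔt²; chain segment to segment.
0–5 s: v starts 2 cm/s; Δx = 2·5 + ½·7·5² = 97.5 cm; v ends 37 cm/s.
5–7 s: v starts 37 cm/s; Δx = 37·2 + ½·-2·2² = 70 cm; v ends 33 cm/s.
7–12 s: v starts 33 cm/s; Δx = 33·5 + ½·9·5² = 277.5 cm; v ends 78 cm/s.
12–13 s: v starts 78 cm/s; Δx = 78·1 + ½·5·1² = 80.5 cm; v ends 83 cm/s.
x(13) = -1 + Σ Δx = 524.5 cm.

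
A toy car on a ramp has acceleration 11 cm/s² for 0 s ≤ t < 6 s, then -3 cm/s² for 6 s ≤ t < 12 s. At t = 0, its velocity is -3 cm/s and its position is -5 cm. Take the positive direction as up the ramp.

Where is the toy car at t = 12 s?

499 cm

On each constant-a segment, Δv = aΔt and Δx = v₀Δt + ½aΔt²; chain segment to segment.
0–6 s: v starts -3 cm/s; Δx = -3·6 + ½·11·6² = 180 cm; v ends 63 cm/s.
6–12 s: v starts 63 cm/s; Δx = 63·6 + ½·-3·6² = 324 cm; v ends 45 cm/s.
x(12) = -5 + Σ Δx = 499 cm.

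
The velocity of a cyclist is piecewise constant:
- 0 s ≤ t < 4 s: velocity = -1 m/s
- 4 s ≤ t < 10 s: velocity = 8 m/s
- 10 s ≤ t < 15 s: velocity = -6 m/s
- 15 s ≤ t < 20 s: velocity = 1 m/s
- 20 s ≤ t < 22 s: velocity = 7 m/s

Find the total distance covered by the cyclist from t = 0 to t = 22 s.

Total distance travelled is ∫|v| dt — sum the magnitudes of each area piece.
0–4 s: |-1| × 4 = 4 m
4–10 s: |8| × 6 = 48 m
10–15 s: |-6| × 5 = 30 m
15–20 s: |1| × 5 = 5 m
20–22 s: |7| × 2 = 14 m
Total distance = 101 m

101 m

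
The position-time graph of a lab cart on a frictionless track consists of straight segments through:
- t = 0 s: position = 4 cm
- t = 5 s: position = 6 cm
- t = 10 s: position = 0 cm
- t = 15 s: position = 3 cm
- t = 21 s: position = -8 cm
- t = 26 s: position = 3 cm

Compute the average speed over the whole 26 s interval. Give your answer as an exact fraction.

Average speed = (total path length)/(elapsed time); on a piecewise-linear x-t graph the path length is Σ|Δx|.
0–5 s: |Δx| = |6 − 4| = 2 cm
5–10 s: |Δx| = |0 − 6| = 6 cm
10–15 s: |Δx| = |3 − 0| = 3 cm
15–21 s: |Δx| = |-8 − 3| = 11 cm
21–26 s: |Δx| = |3 − -8| = 11 cm
Total path = 33 cm; average speed = 33/26 = 33/26 cm/s.

33/26 cm/s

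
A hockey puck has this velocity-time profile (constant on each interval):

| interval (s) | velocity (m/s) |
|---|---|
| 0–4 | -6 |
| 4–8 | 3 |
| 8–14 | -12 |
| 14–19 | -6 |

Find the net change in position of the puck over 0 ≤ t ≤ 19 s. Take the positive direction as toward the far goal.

Net displacement equals the area under the velocity-time graph (areas below the axis count negative).
0–4 s: -6 × 4 = -24 m
4–8 s: 3 × 4 = 12 m
8–14 s: -12 × 6 = -72 m
14–19 s: -6 × 5 = -30 m
Net displacement = -114 m

-114 m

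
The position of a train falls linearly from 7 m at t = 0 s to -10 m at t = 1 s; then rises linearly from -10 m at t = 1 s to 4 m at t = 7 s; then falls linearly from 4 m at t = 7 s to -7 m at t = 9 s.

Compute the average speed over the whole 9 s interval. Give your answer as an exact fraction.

Average speed = (total path length)/(elapsed time); on a piecewise-linear x-t graph the path length is Σ|Δx|.
0–1 s: |Δx| = |-10 − 7| = 17 m
1–7 s: |Δx| = |4 − -10| = 14 m
7–9 s: |Δx| = |-7 − 4| = 11 m
Total path = 42 m; average speed = 42/9 = 14/3 m/s.

14/3 m/s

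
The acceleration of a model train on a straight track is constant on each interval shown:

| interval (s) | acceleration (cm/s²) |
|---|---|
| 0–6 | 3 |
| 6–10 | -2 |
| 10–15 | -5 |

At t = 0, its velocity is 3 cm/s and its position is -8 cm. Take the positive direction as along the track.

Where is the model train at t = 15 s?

On each constant-a segment, Δv = aΔt and Δx = v₀Δt + ½aΔt²; chain segment to segment.
0–6 s: v starts 3 cm/s; Δx = 3·6 + ½·3·6² = 72 cm; v ends 21 cm/s.
6–10 s: v starts 21 cm/s; Δx = 21·4 + ½·-2·4² = 68 cm; v ends 13 cm/s.
10–15 s: v starts 13 cm/s; Δx = 13·5 + ½·-5·5² = 2.5 cm; v ends -12 cm/s.
x(15) = -8 + Σ Δx = 134.5 cm.

134.5 cm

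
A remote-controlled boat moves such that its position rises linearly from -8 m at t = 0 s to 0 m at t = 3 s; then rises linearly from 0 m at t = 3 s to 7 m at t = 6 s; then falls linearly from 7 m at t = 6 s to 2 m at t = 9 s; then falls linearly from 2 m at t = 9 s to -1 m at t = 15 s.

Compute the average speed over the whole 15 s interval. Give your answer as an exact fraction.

23/15 m/s

Average speed = (total path length)/(elapsed time); on a piecewise-linear x-t graph the path length is Σ|Δx|.
0–3 s: |Δx| = |0 − -8| = 8 m
3–6 s: |Δx| = |7 − 0| = 7 m
6–9 s: |Δx| = |2 − 7| = 5 m
9–15 s: |Δx| = |-1 − 2| = 3 m
Total path = 23 m; average speed = 23/15 = 23/15 m/s.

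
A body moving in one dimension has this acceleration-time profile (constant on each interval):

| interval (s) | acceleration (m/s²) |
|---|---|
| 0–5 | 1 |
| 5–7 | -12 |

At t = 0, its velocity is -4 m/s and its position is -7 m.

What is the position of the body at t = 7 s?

On each constant-a segment, Δv = aΔt and Δx = v₀Δt + ½aΔt²; chain segment to segment.
0–5 s: v starts -4 m/s; Δx = -4·5 + ½·1·5² = -7.5 m; v ends 1 m/s.
5–7 s: v starts 1 m/s; Δx = 1·2 + ½·-12·2² = -22 m; v ends -23 m/s.
x(7) = -7 + Σ Δx = -36.5 m.

-36.5 m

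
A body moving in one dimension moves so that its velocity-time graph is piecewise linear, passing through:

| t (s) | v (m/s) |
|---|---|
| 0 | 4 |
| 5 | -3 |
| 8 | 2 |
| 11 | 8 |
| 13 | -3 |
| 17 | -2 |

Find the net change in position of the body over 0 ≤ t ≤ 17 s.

Displacement is the signed area under the v-t curve.
0–5 s: ½(4 + -3)(5) = 2.5 m
5–8 s: ½(-3 + 2)(3) = -1.5 m
8–11 s: ½(2 + 8)(3) = 15 m
11–13 s: ½(8 + -3)(2) = 5 m
13–17 s: ½(-3 + -2)(4) = -10 m
Net displacement = 11 m

11 m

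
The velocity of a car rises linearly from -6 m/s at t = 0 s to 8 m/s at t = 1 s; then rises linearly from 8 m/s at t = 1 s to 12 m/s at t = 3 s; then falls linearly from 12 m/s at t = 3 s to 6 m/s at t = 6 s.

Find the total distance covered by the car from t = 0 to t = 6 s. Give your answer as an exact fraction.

Total distance travelled is ∫|v| dt — sum the magnitudes of each area piece.
0–1 s: v = 0 at t = 3/7 s; triangle areas 9/7 + 16/7 = 25/7 m
1–3 s: |½(8 + 12)(2)| = 20 m
3–6 s: |½(12 + 6)(3)| = 27 m
Total distance = 354/7 m

354/7 m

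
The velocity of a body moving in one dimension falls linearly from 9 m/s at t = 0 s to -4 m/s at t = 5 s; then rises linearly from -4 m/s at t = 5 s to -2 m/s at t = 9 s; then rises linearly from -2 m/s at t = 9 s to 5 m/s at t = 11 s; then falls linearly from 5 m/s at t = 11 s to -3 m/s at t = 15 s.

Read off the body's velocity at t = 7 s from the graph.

On 5–9 s the graph is linear from -4 to -2 m/s: v(7) = -4 + (-2 − -4)·(7 − 5)/(9 − 5) = -3 m/s.

-3 m/s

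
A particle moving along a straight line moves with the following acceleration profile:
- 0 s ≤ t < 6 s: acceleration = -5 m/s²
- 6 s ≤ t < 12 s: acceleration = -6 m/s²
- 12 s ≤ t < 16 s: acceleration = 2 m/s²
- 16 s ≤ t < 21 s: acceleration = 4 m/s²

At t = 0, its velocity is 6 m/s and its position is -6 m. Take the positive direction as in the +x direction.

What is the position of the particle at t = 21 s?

On each constant-a segment, Δv = aΔt and Δx = v₀Δt + ½aΔt²; chain segment to segment.
0–6 s: v starts 6 m/s; Δx = 6·6 + ½·-5·6² = -54 m; v ends -24 m/s.
6–12 s: v starts -24 m/s; Δx = -24·6 + ½·-6·6² = -252 m; v ends -60 m/s.
12–16 s: v starts -60 m/s; Δx = -60·4 + ½·2·4² = -224 m; v ends -52 m/s.
16–21 s: v starts -52 m/s; Δx = -52·5 + ½·4·5² = -210 m; v ends -32 m/s.
x(21) = -6 + Σ Δx = -746 m.

-746 m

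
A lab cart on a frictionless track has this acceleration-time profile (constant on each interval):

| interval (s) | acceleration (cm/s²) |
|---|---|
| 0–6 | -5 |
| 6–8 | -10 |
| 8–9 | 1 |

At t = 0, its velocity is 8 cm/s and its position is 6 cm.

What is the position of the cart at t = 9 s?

-141.5 cm

On each constant-a segment, Δv = aΔt and Δx = v₀Δt + ½aΔt²; chain segment to segment.
0–6 s: v starts 8 cm/s; Δx = 8·6 + ½·-5·6² = -42 cm; v ends -22 cm/s.
6–8 s: v starts -22 cm/s; Δx = -22·2 + ½·-10·2² = -64 cm; v ends -42 cm/s.
8–9 s: v starts -42 cm/s; Δx = -42·1 + ½·1·1² = -41.5 cm; v ends -41 cm/s.
x(9) = 6 + Σ Δx = -141.5 cm.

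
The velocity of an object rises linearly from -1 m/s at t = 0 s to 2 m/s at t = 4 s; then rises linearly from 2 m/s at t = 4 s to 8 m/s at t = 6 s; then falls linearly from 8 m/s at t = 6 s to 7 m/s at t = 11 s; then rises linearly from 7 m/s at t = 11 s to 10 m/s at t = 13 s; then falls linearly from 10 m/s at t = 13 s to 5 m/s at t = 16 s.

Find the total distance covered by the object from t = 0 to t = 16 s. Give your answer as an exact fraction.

271/3 m

Distance (not displacement) is the total path length: add the absolute areas under v-t.
0–4 s: v = 0 at t = 4/3 s; triangle areas 2/3 + 8/3 = 10/3 m
4–6 s: |½(2 + 8)(2)| = 10 m
6–11 s: |½(8 + 7)(5)| = 37.5 m
11–13 s: |½(7 + 10)(2)| = 17 m
13–16 s: |½(10 + 5)(3)| = 22.5 m
Total distance = 271/3 m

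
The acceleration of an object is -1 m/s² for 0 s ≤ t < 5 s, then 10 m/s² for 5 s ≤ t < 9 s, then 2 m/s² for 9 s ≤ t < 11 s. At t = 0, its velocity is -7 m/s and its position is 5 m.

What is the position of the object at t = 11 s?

49.5 m

On each constant-a segment, Δv = aΔt and Δx = v₀Δt + ½aΔt²; chain segment to segment.
0–5 s: v starts -7 m/s; Δx = -7·5 + ½·-1·5² = -47.5 m; v ends -12 m/s.
5–9 s: v starts -12 m/s; Δx = -12·4 + ½·10·4² = 32 m; v ends 28 m/s.
9–11 s: v starts 28 m/s; Δx = 28·2 + ½·2·2² = 60 m; v ends 32 m/s.
x(11) = 5 + Σ Δx = 49.5 m.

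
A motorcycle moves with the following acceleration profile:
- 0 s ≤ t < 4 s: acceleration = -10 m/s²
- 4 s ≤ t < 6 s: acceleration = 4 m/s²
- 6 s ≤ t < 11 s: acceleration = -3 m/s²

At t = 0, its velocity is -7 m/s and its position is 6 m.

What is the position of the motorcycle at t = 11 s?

-420.5 m

On each constant-a segment, Δv = aΔt and Δx = v₀Δt + ½aΔt²; chain segment to segment.
0–4 s: v starts -7 m/s; Δx = -7·4 + ½·-10·4² = -108 m; v ends -47 m/s.
4–6 s: v starts -47 m/s; Δx = -47·2 + ½·4·2² = -86 m; v ends -39 m/s.
6–11 s: v starts -39 m/s; Δx = -39·5 + ½·-3·5² = -232.5 m; v ends -54 m/s.
x(11) = 6 + Σ Δx = -420.5 m.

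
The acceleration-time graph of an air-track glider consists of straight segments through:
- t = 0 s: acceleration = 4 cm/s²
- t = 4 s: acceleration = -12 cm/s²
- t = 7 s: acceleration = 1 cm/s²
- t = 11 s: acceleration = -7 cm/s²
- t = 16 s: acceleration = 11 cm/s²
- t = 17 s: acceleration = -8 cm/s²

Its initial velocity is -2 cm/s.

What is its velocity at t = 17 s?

Δv equals the area under the a-t graph; then v = v₀ + Δv.
0–4 s: ½(4 + -12)(4) = -16 cm/s
4–7 s: ½(-12 + 1)(3) = -16.5 cm/s
7–11 s: ½(1 + -7)(4) = -12 cm/s
11–16 s: ½(-7 + 11)(5) = 10 cm/s
16–17 s: ½(11 + -8)(1) = 1.5 cm/s
Δv = -33 cm/s, so v(17) = -2 + (-33) = -35 cm/s.

-35 cm/s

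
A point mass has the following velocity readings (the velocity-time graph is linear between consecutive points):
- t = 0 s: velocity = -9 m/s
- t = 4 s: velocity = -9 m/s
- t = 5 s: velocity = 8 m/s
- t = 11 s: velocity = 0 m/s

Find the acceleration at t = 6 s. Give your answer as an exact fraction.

-4/3 m/s²

Acceleration is the slope of the v-t graph on 5–11 s: (0 − 8)/(11 − 5) = -4/3 m/s².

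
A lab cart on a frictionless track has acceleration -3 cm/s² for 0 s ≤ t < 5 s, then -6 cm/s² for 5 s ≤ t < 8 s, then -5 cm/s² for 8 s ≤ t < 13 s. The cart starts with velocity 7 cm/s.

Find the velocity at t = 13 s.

Δv equals the area under the a-t graph; then v = v₀ + Δv.
0–5 s: -3 × 5 = -15 cm/s
5–8 s: -6 × 3 = -18 cm/s
8–13 s: -5 × 5 = -25 cm/s
Δv = -58 cm/s, so v(13) = 7 + (-58) = -51 cm/s.

-51 cm/s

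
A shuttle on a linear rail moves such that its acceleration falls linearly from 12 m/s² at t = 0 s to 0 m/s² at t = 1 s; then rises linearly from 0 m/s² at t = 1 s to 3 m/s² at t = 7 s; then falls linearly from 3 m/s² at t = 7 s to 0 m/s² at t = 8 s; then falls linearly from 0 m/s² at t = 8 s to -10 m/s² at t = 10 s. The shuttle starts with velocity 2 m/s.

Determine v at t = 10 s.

8.5 m/s

Δv equals the area under the a-t graph; then v = v₀ + Δv.
0–1 s: ½(12 + 0)(1) = 6 m/s
1–7 s: ½(0 + 3)(6) = 9 m/s
7–8 s: ½(3 + 0)(1) = 1.5 m/s
8–10 s: ½(0 + -10)(2) = -10 m/s
Δv = 6.5 m/s, so v(10) = 2 + (6.5) = 8.5 m/s.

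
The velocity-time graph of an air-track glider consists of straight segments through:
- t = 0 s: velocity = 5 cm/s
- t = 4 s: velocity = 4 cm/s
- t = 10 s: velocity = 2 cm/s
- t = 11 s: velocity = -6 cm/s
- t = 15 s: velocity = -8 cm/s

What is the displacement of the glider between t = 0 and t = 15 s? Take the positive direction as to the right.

Displacement is the signed area under the v-t curve.
0–4 s: ½(5 + 4)(4) = 18 cm
4–10 s: ½(4 + 2)(6) = 18 cm
10–11 s: ½(2 + -6)(1) = -2 cm
11–15 s: ½(-6 + -8)(4) = -28 cm
Net displacement = 6 cm

6 cm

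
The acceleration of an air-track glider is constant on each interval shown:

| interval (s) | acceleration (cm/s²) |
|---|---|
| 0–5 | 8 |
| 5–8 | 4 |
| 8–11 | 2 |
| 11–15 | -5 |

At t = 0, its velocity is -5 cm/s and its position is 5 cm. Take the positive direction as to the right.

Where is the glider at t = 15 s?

525 cm

On each constant-a segment, Δv = aΔt and Δx = v₀Δt + ½aΔt²; chain segment to segment.
0–5 s: v starts -5 cm/s; Δx = -5·5 + ½·8·5² = 75 cm; v ends 35 cm/s.
5–8 s: v starts 35 cm/s; Δx = 35·3 + ½·4·3² = 123 cm; v ends 47 cm/s.
8–11 s: v starts 47 cm/s; Δx = 47·3 + ½·2·3² = 150 cm; v ends 53 cm/s.
11–15 s: v starts 53 cm/s; Δx = 53·4 + ½·-5·4² = 172 cm; v ends 33 cm/s.
x(15) = 5 + Σ Δx = 525 cm.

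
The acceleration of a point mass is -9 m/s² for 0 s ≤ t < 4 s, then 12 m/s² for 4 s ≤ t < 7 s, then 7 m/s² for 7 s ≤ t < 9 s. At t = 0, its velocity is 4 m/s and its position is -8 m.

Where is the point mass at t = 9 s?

On each constant-a segment, Δv = aΔt and Δx = v₀Δt + ½aΔt²; chain segment to segment.
0–4 s: v starts 4 m/s; Δx = 4·4 + ½·-9·4² = -56 m; v ends -32 m/s.
4–7 s: v starts -32 m/s; Δx = -32·3 + ½·12·3² = -42 m; v ends 4 m/s.
7–9 s: v starts 4 m/s; Δx = 4·2 + ½·7·2² = 22 m; v ends 18 m/s.
x(9) = -8 + Σ Δx = -84 m.

-84 m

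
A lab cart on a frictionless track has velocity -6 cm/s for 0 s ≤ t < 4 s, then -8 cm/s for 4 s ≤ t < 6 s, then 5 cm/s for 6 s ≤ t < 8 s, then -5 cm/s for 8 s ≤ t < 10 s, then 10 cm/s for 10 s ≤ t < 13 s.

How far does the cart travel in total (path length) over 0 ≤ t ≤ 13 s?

Total distance travelled is ∫|v| dt — sum the magnitudes of each area piece.
0–4 s: |-6| × 4 = 24 cm
4–6 s: |-8| × 2 = 16 cm
6–8 s: |5| × 2 = 10 cm
8–10 s: |-5| × 2 = 10 cm
10–13 s: |10| × 3 = 30 cm
Total distance = 90 cm

90 cm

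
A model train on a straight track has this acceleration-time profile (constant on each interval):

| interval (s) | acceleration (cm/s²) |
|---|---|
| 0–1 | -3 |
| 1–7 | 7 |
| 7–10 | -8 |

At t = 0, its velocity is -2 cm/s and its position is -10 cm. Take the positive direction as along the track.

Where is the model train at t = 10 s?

On each constant-a segment, Δv = aΔt and Δx = v₀Δt + ½aΔt²; chain segment to segment.
0–1 s: v starts -2 cm/s; Δx = -2·1 + ½·-3·1² = -3.5 cm; v ends -5 cm/s.
1–7 s: v starts -5 cm/s; Δx = -5·6 + ½·7·6² = 96 cm; v ends 37 cm/s.
7–10 s: v starts 37 cm/s; Δx = 37·3 + ½·-8·3² = 75 cm; v ends 13 cm/s.
x(10) = -10 + Σ Δx = 157.5 cm.

157.5 cm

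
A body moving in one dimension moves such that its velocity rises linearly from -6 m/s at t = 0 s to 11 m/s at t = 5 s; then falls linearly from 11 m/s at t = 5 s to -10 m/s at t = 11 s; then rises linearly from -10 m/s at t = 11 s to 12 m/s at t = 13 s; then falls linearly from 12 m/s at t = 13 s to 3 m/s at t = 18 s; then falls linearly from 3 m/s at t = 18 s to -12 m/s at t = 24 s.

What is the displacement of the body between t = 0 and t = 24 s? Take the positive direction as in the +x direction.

28 m

Displacement is the signed area under the v-t curve.
0–5 s: ½(-6 + 11)(5) = 12.5 m
5–11 s: ½(11 + -10)(6) = 3 m
11–13 s: ½(-10 + 12)(2) = 2 m
13–18 s: ½(12 + 3)(5) = 37.5 m
18–24 s: ½(3 + -12)(6) = -27 m
Net displacement = 28 m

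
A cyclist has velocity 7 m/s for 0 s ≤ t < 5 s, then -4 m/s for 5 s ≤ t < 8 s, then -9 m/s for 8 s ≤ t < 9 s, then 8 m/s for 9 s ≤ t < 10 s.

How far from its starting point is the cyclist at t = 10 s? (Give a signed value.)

22 m

Net displacement equals the area under the velocity-time graph (areas below the axis count negative).
0–5 s: 7 × 5 = 35 m
5–8 s: -4 × 3 = -12 m
8–9 s: -9 × 1 = -9 m
9–10 s: 8 × 1 = 8 m
Net displacement = 22 m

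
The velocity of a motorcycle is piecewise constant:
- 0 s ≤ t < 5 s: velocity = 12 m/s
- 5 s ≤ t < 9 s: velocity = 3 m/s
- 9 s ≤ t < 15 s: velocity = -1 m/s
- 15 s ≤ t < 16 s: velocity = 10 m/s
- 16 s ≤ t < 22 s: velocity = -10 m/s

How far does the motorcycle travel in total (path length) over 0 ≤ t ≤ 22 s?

148 m

Distance (not displacement) is the total path length: add the absolute areas under v-t.
0–5 s: |12| × 5 = 60 m
5–9 s: |3| × 4 = 12 m
9–15 s: |-1| × 6 = 6 m
15–16 s: |10| × 1 = 10 m
16–22 s: |-10| × 6 = 60 m
Total distance = 148 m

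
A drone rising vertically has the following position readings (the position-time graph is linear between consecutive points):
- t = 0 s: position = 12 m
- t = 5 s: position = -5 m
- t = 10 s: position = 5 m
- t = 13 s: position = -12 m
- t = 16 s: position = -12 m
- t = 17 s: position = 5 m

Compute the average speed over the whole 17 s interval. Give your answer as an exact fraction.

61/17 m/s

Average speed = (total path length)/(elapsed time); on a piecewise-linear x-t graph the path length is Σ|Δx|.
0–5 s: |Δx| = |-5 − 12| = 17 m
5–10 s: |Δx| = |5 − -5| = 10 m
10–13 s: |Δx| = |-12 − 5| = 17 m
13–16 s: |Δx| = |-12 − -12| = 0 m
16–17 s: |Δx| = |5 − -12| = 17 m
Total path = 61 m; average speed = 61/17 = 61/17 m/s.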